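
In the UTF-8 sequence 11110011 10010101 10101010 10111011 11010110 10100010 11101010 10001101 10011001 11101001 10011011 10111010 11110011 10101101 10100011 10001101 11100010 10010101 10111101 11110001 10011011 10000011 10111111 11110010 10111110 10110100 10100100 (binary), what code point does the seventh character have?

U+5B0FF

Offset 0: leading byte 0xF3 = 11110011 → 4-byte char #1 = F3 95 AA BB.
Offset 4: leading byte 0xD6 = 11010110 → 2-byte char #2 = D6 A2.
Offset 6: leading byte 0xEA = 11101010 → 3-byte char #3 = EA 8D 99.
Offset 9: leading byte 0xE9 = 11101001 → 3-byte char #4 = E9 9B BA.
Offset 12: leading byte 0xF3 = 11110011 → 4-byte char #5 = F3 AD A3 8D.
Offset 16: leading byte 0xE2 = 11100010 → 3-byte char #6 = E2 95 BD.
Offset 19: leading byte 0xF1 = 11110001 → 4-byte char #7 = F1 9B 83 BF.
Leading byte 0xF1 = 11110001 matches 11110xxx → 4-byte sequence.
Byte 1: 0xF1 = 11110001, payload 001 (3 bits).
Byte 2: 0x9B = 10011011 (10xxxxxx ✓), payload 011011.
Byte 3: 0x83 = 10000011 (10xxxxxx ✓), payload 000011.
Byte 4: 0xBF = 10111111 (10xxxxxx ✓), payload 111111.
Concatenate: 001011011000011111111 = 0x5B0FF (21 bits → U+5B0FF).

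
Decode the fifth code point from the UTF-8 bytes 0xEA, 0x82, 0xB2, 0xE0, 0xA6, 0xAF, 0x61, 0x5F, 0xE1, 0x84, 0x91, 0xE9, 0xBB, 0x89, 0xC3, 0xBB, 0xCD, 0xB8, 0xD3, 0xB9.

Offset 0: leading byte 0xEA = 11101010 → 3-byte char #1 = EA 82 B2.
Offset 3: leading byte 0xE0 = 11100000 → 3-byte char #2 = E0 A6 AF.
Offset 6: leading byte 0x61 = 01100001 → 1-byte char #3 = 61.
Offset 7: leading byte 0x5F = 01011111 → 1-byte char #4 = 5F.
Offset 8: leading byte 0xE1 = 11100001 → 3-byte char #5 = E1 84 91.
Leading byte 0xE1 = 11100001 matches 1110xxxx → 3-byte sequence.
Byte 1: 0xE1 = 11100001, payload 0001 (4 bits).
Byte 2: 0x84 = 10000100 (10xxxxxx ✓), payload 000100.
Byte 3: 0x91 = 10010001 (10xxxxxx ✓), payload 010001.
Concatenate: 0001000100010001 = 0x1111 (16 bits → U+1111).

U+1111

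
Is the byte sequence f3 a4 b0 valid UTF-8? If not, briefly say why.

invalid (sequence truncated)

Leading byte 0xF3 = 11110011 → 4-byte form, but only 3 bytes are present.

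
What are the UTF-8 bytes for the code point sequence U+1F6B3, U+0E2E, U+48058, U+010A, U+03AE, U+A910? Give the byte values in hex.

F0 9F 9A B3 E0 B8 AE F1 88 81 98 C4 8A CE AE EA A4 90

U+1F6B3: 4-byte form → F0 9F 9A B3.
U+0E2E: 3-byte form → E0 B8 AE.
U+48058: 4-byte form → F1 88 81 98.
U+010A: 2-byte form → C4 8A.
U+03AE: 2-byte form → CE AE.
U+A910: 3-byte form → EA A4 90.
Concatenated (18 bytes): F0 9F 9A B3 E0 B8 AE F1 88 81 98 C4 8A CE AE EA A4 90.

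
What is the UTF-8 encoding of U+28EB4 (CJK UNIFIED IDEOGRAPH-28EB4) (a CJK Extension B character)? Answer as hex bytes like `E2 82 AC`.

U+28EB4 = 0x28EB4 = 167604 decimal. In range U+10000–U+10FFFF → 4-byte form: 11110xxx 10xxxxxx 10xxxxxx 10xxxxxx.
Binary (21 bits): 000101000111010110100.
Split 3+6+6+6: 000 | 101000 | 111010 | 110100.
Byte 1: 11110000 = 0xF0.
Byte 2: 10101000 = 0xA8.
Byte 3: 10111010 = 0xBA.
Byte 4: 10110100 = 0xB4.

F0 A8 BA B4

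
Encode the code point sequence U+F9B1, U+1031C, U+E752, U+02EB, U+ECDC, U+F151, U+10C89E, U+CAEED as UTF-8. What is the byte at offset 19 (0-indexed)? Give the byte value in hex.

U+F9B1 → 3-byte form EF A6 B1 at offsets 0–2.
U+1031C → 4-byte form F0 90 8C 9C at offsets 3–6.
U+E752 → 3-byte form EE 9D 92 at offsets 7–9.
U+02EB → 2-byte form CB AB at offsets 10–11.
U+ECDC → 3-byte form EE B3 9C at offsets 12–14.
U+F151 → 3-byte form EF 85 91 at offsets 15–17.
U+10C89E → 4-byte form F4 8C A2 9E at offsets 18–21.
Offset 19 falls in char 7's range; it's byte 2 of F4 8C A2 9E = 0x8C.

0x8C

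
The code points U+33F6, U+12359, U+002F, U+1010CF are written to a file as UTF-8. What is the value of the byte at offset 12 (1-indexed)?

1-indexed offset 12 is 0-indexed offset 11.
U+33F6 → 3-byte form E3 8F B6 at offsets 0–2.
U+12359 → 4-byte form F0 92 8D 99 at offsets 3–6.
U+002F → 1-byte form 2F at offsets 7–7.
U+1010CF → 4-byte form F4 81 83 8F at offsets 8–11.
Offset 11 falls in char 4's range; it's byte 4 of F4 81 83 8F = 0x8F.

0x8F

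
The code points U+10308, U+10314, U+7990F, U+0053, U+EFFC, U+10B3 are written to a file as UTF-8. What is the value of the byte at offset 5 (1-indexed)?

1-indexed offset 5 is 0-indexed offset 4.
U+10308 → 4-byte form F0 90 8C 88 at offsets 0–3.
U+10314 → 4-byte form F0 90 8C 94 at offsets 4–7.
Offset 4 falls in char 2's range; it's byte 1 of F0 90 8C 94 = 0xF0.

0xF0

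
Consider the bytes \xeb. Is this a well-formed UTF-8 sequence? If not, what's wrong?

Leading byte 0xEB = 11101011 → 3-byte form, but only 1 byte is present.

invalid (sequence truncated)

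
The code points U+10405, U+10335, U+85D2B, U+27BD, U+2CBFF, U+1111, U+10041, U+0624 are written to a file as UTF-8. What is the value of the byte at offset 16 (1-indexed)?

1-indexed offset 16 is 0-indexed offset 15.
U+10405 → 4-byte form F0 90 90 85 at offsets 0–3.
U+10335 → 4-byte form F0 90 8C B5 at offsets 4–7.
U+85D2B → 4-byte form F2 85 B4 AB at offsets 8–11.
U+27BD → 3-byte form E2 9E BD at offsets 12–14.
U+2CBFF → 4-byte form F0 AC AF BF at offsets 15–18.
Offset 15 falls in char 5's range; it's byte 1 of F0 AC AF BF = 0xF0.

0xF0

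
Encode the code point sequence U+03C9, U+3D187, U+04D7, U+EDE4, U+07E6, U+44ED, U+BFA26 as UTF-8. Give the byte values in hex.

U+03C9: 2-byte form → CF 89.
U+3D187: 4-byte form → F0 BD 86 87.
U+04D7: 2-byte form → D3 97.
U+EDE4: 3-byte form → EE B7 A4.
U+07E6: 2-byte form → DF A6.
U+44ED: 3-byte form → E4 93 AD.
U+BFA26: 4-byte form → F2 BF A8 A6.
Concatenated (20 bytes): CF 89 F0 BD 86 87 D3 97 EE B7 A4 DF A6 E4 93 AD F2 BF A8 A6.

CF 89 F0 BD 86 87 D3 97 EE B7 A4 DF A6 E4 93 AD F2 BF A8 A6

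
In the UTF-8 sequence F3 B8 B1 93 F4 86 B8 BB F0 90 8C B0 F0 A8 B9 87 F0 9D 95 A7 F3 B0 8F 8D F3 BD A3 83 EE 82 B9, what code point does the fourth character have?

U+28E47

Offset 0: leading byte 0xF3 = 11110011 → 4-byte char #1 = F3 B8 B1 93.
Offset 4: leading byte 0xF4 = 11110100 → 4-byte char #2 = F4 86 B8 BB.
Offset 8: leading byte 0xF0 = 11110000 → 4-byte char #3 = F0 90 8C B0.
Offset 12: leading byte 0xF0 = 11110000 → 4-byte char #4 = F0 A8 B9 87.
Leading byte 0xF0 = 11110000 matches 11110xxx → 4-byte sequence.
Byte 1: 0xF0 = 11110000, payload 000 (3 bits).
Byte 2: 0xA8 = 10101000 (10xxxxxx ✓), payload 101000.
Byte 3: 0xB9 = 10111001 (10xxxxxx ✓), payload 111001.
Byte 4: 0x87 = 10000111 (10xxxxxx ✓), payload 000111.
Concatenate: 000101000111001000111 = 0x28E47 (21 bits → U+28E47).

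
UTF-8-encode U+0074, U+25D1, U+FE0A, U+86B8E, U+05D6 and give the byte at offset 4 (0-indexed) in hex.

0xEF

U+0074 → 1-byte form 74 at offsets 0–0.
U+25D1 → 3-byte form E2 97 91 at offsets 1–3.
U+FE0A → 3-byte form EF B8 8A at offsets 4–6.
Offset 4 falls in char 3's range; it's byte 1 of EF B8 8A = 0xEF.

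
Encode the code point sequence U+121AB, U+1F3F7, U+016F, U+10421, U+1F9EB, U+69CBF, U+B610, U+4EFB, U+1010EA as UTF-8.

U+121AB: 4-byte form → F0 92 86 AB.
U+1F3F7: 4-byte form → F0 9F 8F B7.
U+016F: 2-byte form → C5 AF.
U+10421: 4-byte form → F0 90 90 A1.
U+1F9EB: 4-byte form → F0 9F A7 AB.
U+69CBF: 4-byte form → F1 A9 B2 BF.
U+B610: 3-byte form → EB 98 90.
U+4EFB: 3-byte form → E4 BB BB.
U+1010EA: 4-byte form → F4 81 83 AA.
Concatenated (32 bytes): F0 92 86 AB F0 9F 8F B7 C5 AF F0 90 90 A1 F0 9F A7 AB F1 A9 B2 BF EB 98 90 E4 BB BB F4 81 83 AA.

F0 92 86 AB F0 9F 8F B7 C5 AF F0 90 90 A1 F0 9F A7 AB F1 A9 B2 BF EB 98 90 E4 BB BB F4 81 83 AA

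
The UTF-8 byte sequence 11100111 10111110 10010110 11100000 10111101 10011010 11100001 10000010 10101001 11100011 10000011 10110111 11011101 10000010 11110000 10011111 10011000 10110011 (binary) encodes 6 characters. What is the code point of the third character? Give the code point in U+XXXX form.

U+10A9

Offset 0: leading byte 0xE7 = 11100111 → 3-byte char #1 = E7 BE 96.
Offset 3: leading byte 0xE0 = 11100000 → 3-byte char #2 = E0 BD 9A.
Offset 6: leading byte 0xE1 = 11100001 → 3-byte char #3 = E1 82 A9.
Leading byte 0xE1 = 11100001 matches 1110xxxx → 3-byte sequence.
Byte 1: 0xE1 = 11100001, payload 0001 (4 bits).
Byte 2: 0x82 = 10000010 (10xxxxxx ✓), payload 000010.
Byte 3: 0xA9 = 10101001 (10xxxxxx ✓), payload 101001.
Concatenate: 0001000010101001 = 0x10A9 (16 bits → U+10A9).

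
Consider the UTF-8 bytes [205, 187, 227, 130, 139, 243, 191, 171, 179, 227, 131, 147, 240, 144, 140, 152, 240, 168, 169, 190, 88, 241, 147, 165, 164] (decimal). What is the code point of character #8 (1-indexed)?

U+53964

Offset 0: leading byte 0xCD = 11001101 → 2-byte char #1 = CD BB.
Offset 2: leading byte 0xE3 = 11100011 → 3-byte char #2 = E3 82 8B.
Offset 5: leading byte 0xF3 = 11110011 → 4-byte char #3 = F3 BF AB B3.
Offset 9: leading byte 0xE3 = 11100011 → 3-byte char #4 = E3 83 93.
Offset 12: leading byte 0xF0 = 11110000 → 4-byte char #5 = F0 90 8C 98.
Offset 16: leading byte 0xF0 = 11110000 → 4-byte char #6 = F0 A8 A9 BE.
Offset 20: leading byte 0x58 = 01011000 → 1-byte char #7 = 58.
Offset 21: leading byte 0xF1 = 11110001 → 4-byte char #8 = F1 93 A5 A4.
Leading byte 0xF1 = 11110001 matches 11110xxx → 4-byte sequence.
Byte 1: 0xF1 = 11110001, payload 001 (3 bits).
Byte 2: 0x93 = 10010011 (10xxxxxx ✓), payload 010011.
Byte 3: 0xA5 = 10100101 (10xxxxxx ✓), payload 100101.
Byte 4: 0xA4 = 10100100 (10xxxxxx ✓), payload 100100.
Concatenate: 001010011100101100100 = 0x53964 (21 bits → U+53964).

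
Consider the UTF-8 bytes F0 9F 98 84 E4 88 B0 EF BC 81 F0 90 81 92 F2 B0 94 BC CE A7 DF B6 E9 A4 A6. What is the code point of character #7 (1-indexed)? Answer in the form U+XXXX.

U+07F6

Offset 0: leading byte 0xF0 = 11110000 → 4-byte char #1 = F0 9F 98 84.
Offset 4: leading byte 0xE4 = 11100100 → 3-byte char #2 = E4 88 B0.
Offset 7: leading byte 0xEF = 11101111 → 3-byte char #3 = EF BC 81.
Offset 10: leading byte 0xF0 = 11110000 → 4-byte char #4 = F0 90 81 92.
Offset 14: leading byte 0xF2 = 11110010 → 4-byte char #5 = F2 B0 94 BC.
Offset 18: leading byte 0xCE = 11001110 → 2-byte char #6 = CE A7.
Offset 20: leading byte 0xDF = 11011111 → 2-byte char #7 = DF B6.
Leading byte 0xDF = 11011111 matches 110xxxxx → 2-byte sequence.
Byte 1: 0xDF = 11011111, payload 11111 (5 bits).
Byte 2: 0xB6 = 10110110 (10xxxxxx ✓), payload 110110.
Concatenate: 11111110110 = 0x7F6 (11 bits → U+07F6).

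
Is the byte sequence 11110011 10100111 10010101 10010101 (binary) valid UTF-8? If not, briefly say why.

valid

Leading byte 0xF3 = 11110011 → 4-byte form.
Continuation bytes 0xA7=10100111, 0x95=10010101, 0x95=10010101 all match 10xxxxxx.
Decoded value 0xE7555 is ≥ 0x10000 (shortest form) and not a surrogate.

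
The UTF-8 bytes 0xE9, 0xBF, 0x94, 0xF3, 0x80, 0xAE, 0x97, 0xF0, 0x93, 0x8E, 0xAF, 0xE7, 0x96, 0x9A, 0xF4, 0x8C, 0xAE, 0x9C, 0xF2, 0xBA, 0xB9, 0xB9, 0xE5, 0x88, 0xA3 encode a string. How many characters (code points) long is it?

Byte at offset 0: 0xE9 = 11101001 → 3-byte char (#1). Advance 3.
Byte at offset 3: 0xF3 = 11110011 → 4-byte char (#2). Advance 4.
Byte at offset 7: 0xF0 = 11110000 → 4-byte char (#3). Advance 4.
Byte at offset 11: 0xE7 = 11100111 → 3-byte char (#4). Advance 3.
Byte at offset 14: 0xF4 = 11110100 → 4-byte char (#5). Advance 4.
Byte at offset 18: 0xF2 = 11110010 → 4-byte char (#6). Advance 4.
Byte at offset 22: 0xE5 = 11100101 → 3-byte char (#7). Advance 3.
Reached end at offset 25 after 7 code points.

7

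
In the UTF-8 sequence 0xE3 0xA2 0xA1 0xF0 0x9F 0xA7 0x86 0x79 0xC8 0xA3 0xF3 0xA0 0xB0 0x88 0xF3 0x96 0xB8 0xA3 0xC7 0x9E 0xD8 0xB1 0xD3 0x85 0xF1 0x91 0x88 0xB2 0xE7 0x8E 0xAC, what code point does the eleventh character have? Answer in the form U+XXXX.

Offset 0: leading byte 0xE3 = 11100011 → 3-byte char #1 = E3 A2 A1.
Offset 3: leading byte 0xF0 = 11110000 → 4-byte char #2 = F0 9F A7 86.
Offset 7: leading byte 0x79 = 01111001 → 1-byte char #3 = 79.
Offset 8: leading byte 0xC8 = 11001000 → 2-byte char #4 = C8 A3.
Offset 10: leading byte 0xF3 = 11110011 → 4-byte char #5 = F3 A0 B0 88.
Offset 14: leading byte 0xF3 = 11110011 → 4-byte char #6 = F3 96 B8 A3.
Offset 18: leading byte 0xC7 = 11000111 → 2-byte char #7 = C7 9E.
Offset 20: leading byte 0xD8 = 11011000 → 2-byte char #8 = D8 B1.
Offset 22: leading byte 0xD3 = 11010011 → 2-byte char #9 = D3 85.
Offset 24: leading byte 0xF1 = 11110001 → 4-byte char #10 = F1 91 88 B2.
Offset 28: leading byte 0xE7 = 11100111 → 3-byte char #11 = E7 8E AC.
Leading byte 0xE7 = 11100111 matches 1110xxxx → 3-byte sequence.
Byte 1: 0xE7 = 11100111, payload 0111 (4 bits).
Byte 2: 0x8E = 10001110 (10xxxxxx ✓), payload 001110.
Byte 3: 0xAC = 10101100 (10xxxxxx ✓), payload 101100.
Concatenate: 0111001110101100 = 0x73AC (16 bits → U+73AC).

U+73AC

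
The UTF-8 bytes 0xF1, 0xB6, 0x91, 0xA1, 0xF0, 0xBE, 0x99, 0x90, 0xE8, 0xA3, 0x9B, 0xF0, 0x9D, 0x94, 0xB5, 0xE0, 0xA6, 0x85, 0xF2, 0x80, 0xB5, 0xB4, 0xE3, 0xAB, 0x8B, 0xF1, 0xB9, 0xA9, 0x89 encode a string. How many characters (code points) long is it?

8

Byte at offset 0: 0xF1 = 11110001 → 4-byte char (#1). Advance 4.
Byte at offset 4: 0xF0 = 11110000 → 4-byte char (#2). Advance 4.
Byte at offset 8: 0xE8 = 11101000 → 3-byte char (#3). Advance 3.
Byte at offset 11: 0xF0 = 11110000 → 4-byte char (#4). Advance 4.
Byte at offset 15: 0xE0 = 11100000 → 3-byte char (#5). Advance 3.
Byte at offset 18: 0xF2 = 11110010 → 4-byte char (#6). Advance 4.
Byte at offset 22: 0xE3 = 11100011 → 3-byte char (#7). Advance 3.
Byte at offset 25: 0xF1 = 11110001 → 4-byte char (#8). Advance 4.
Reached end at offset 29 after 8 code points.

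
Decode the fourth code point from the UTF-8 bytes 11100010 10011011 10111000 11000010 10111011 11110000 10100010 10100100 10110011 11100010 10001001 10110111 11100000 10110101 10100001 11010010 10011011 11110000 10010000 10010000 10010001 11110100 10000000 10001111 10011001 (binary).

U+2277

Offset 0: leading byte 0xE2 = 11100010 → 3-byte char #1 = E2 9B B8.
Offset 3: leading byte 0xC2 = 11000010 → 2-byte char #2 = C2 BB.
Offset 5: leading byte 0xF0 = 11110000 → 4-byte char #3 = F0 A2 A4 B3.
Offset 9: leading byte 0xE2 = 11100010 → 3-byte char #4 = E2 89 B7.
Leading byte 0xE2 = 11100010 matches 1110xxxx → 3-byte sequence.
Byte 1: 0xE2 = 11100010, payload 0010 (4 bits).
Byte 2: 0x89 = 10001001 (10xxxxxx ✓), payload 001001.
Byte 3: 0xB7 = 10110111 (10xxxxxx ✓), payload 110111.
Concatenate: 0010001001110111 = 0x2277 (16 bits → U+2277).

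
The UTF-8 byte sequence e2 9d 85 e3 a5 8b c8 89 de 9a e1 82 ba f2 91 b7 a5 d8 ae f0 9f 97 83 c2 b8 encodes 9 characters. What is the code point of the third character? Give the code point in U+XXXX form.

Offset 0: leading byte 0xE2 = 11100010 → 3-byte char #1 = E2 9D 85.
Offset 3: leading byte 0xE3 = 11100011 → 3-byte char #2 = E3 A5 8B.
Offset 6: leading byte 0xC8 = 11001000 → 2-byte char #3 = C8 89.
Leading byte 0xC8 = 11001000 matches 110xxxxx → 2-byte sequence.
Byte 1: 0xC8 = 11001000, payload 01000 (5 bits).
Byte 2: 0x89 = 10001001 (10xxxxxx ✓), payload 001001.
Concatenate: 01000001001 = 0x209 (11 bits → U+0209).

U+0209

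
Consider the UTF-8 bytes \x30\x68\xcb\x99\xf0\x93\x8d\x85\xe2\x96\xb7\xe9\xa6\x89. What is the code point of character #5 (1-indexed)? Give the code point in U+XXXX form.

Offset 0: leading byte 0x30 = 00110000 → 1-byte char #1 = 30.
Offset 1: leading byte 0x68 = 01101000 → 1-byte char #2 = 68.
Offset 2: leading byte 0xCB = 11001011 → 2-byte char #3 = CB 99.
Offset 4: leading byte 0xF0 = 11110000 → 4-byte char #4 = F0 93 8D 85.
Offset 8: leading byte 0xE2 = 11100010 → 3-byte char #5 = E2 96 B7.
Leading byte 0xE2 = 11100010 matches 1110xxxx → 3-byte sequence.
Byte 1: 0xE2 = 11100010, payload 0010 (4 bits).
Byte 2: 0x96 = 10010110 (10xxxxxx ✓), payload 010110.
Byte 3: 0xB7 = 10110111 (10xxxxxx ✓), payload 110111.
Concatenate: 0010010110110111 = 0x25B7 (16 bits → U+25B7).

U+25B7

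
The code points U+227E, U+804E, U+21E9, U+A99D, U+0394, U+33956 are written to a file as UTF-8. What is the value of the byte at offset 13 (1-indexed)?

0xCE

1-indexed offset 13 is 0-indexed offset 12.
U+227E → 3-byte form E2 89 BE at offsets 0–2.
U+804E → 3-byte form E8 81 8E at offsets 3–5.
U+21E9 → 3-byte form E2 87 A9 at offsets 6–8.
U+A99D → 3-byte form EA A6 9D at offsets 9–11.
U+0394 → 2-byte form CE 94 at offsets 12–13.
Offset 12 falls in char 5's range; it's byte 1 of CE 94 = 0xCE.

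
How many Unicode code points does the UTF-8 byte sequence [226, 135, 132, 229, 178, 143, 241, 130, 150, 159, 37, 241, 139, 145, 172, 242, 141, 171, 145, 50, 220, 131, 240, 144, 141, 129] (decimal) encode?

9

Byte at offset 0: 0xE2 = 11100010 → 3-byte char (#1). Advance 3.
Byte at offset 3: 0xE5 = 11100101 → 3-byte char (#2). Advance 3.
Byte at offset 6: 0xF1 = 11110001 → 4-byte char (#3). Advance 4.
Byte at offset 10: 0x25 = 00100101 → 1-byte char (#4). Advance 1.
Byte at offset 11: 0xF1 = 11110001 → 4-byte char (#5). Advance 4.
Byte at offset 15: 0xF2 = 11110010 → 4-byte char (#6). Advance 4.
Byte at offset 19: 0x32 = 00110010 → 1-byte char (#7). Advance 1.
Byte at offset 20: 0xDC = 11011100 → 2-byte char (#8). Advance 2.
Byte at offset 22: 0xF0 = 11110000 → 4-byte char (#9). Advance 4.
Reached end at offset 26 after 9 code points.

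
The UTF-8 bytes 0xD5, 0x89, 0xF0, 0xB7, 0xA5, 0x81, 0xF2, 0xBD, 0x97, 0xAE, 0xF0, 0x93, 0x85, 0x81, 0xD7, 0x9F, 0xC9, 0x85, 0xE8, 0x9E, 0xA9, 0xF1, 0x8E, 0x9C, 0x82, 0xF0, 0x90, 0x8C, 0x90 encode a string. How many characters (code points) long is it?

Byte at offset 0: 0xD5 = 11010101 → 2-byte char (#1). Advance 2.
Byte at offset 2: 0xF0 = 11110000 → 4-byte char (#2). Advance 4.
Byte at offset 6: 0xF2 = 11110010 → 4-byte char (#3). Advance 4.
Byte at offset 10: 0xF0 = 11110000 → 4-byte char (#4). Advance 4.
Byte at offset 14: 0xD7 = 11010111 → 2-byte char (#5). Advance 2.
Byte at offset 16: 0xC9 = 11001001 → 2-byte char (#6). Advance 2.
Byte at offset 18: 0xE8 = 11101000 → 3-byte char (#7). Advance 3.
Byte at offset 21: 0xF1 = 11110001 → 4-byte char (#8). Advance 4.
Byte at offset 25: 0xF0 = 11110000 → 4-byte char (#9). Advance 4.
Reached end at offset 29 after 9 code points.

9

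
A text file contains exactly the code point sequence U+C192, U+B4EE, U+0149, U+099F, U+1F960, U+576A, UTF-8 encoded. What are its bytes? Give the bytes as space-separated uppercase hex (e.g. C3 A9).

U+C192: 3-byte form → EC 86 92.
U+B4EE: 3-byte form → EB 93 AE.
U+0149: 2-byte form → C5 89.
U+099F: 3-byte form → E0 A6 9F.
U+1F960: 4-byte form → F0 9F A5 A0.
U+576A: 3-byte form → E5 9D AA.
Concatenated (18 bytes): EC 86 92 EB 93 AE C5 89 E0 A6 9F F0 9F A5 A0 E5 9D AA.

EC 86 92 EB 93 AE C5 89 E0 A6 9F F0 9F A5 A0 E5 9D AA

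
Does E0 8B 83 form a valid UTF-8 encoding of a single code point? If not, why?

Leading byte 0xE0 = 11100000 → 3-byte form.
Continuation bytes all match 10xxxxxx. Payload decodes to 0x2C3.
But 0x2C3 < 0x800, the minimum for a 3-byte sequence — this is an overlong encoding.

invalid (overlong encoding)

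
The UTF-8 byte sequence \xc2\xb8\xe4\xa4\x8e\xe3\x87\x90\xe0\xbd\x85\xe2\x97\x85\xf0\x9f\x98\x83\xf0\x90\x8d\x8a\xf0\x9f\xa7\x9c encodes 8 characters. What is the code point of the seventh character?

Offset 0: leading byte 0xC2 = 11000010 → 2-byte char #1 = C2 B8.
Offset 2: leading byte 0xE4 = 11100100 → 3-byte char #2 = E4 A4 8E.
Offset 5: leading byte 0xE3 = 11100011 → 3-byte char #3 = E3 87 90.
Offset 8: leading byte 0xE0 = 11100000 → 3-byte char #4 = E0 BD 85.
Offset 11: leading byte 0xE2 = 11100010 → 3-byte char #5 = E2 97 85.
Offset 14: leading byte 0xF0 = 11110000 → 4-byte char #6 = F0 9F 98 83.
Offset 18: leading byte 0xF0 = 11110000 → 4-byte char #7 = F0 90 8D 8A.
Leading byte 0xF0 = 11110000 matches 11110xxx → 4-byte sequence.
Byte 1: 0xF0 = 11110000, payload 000 (3 bits).
Byte 2: 0x90 = 10010000 (10xxxxxx ✓), payload 010000.
Byte 3: 0x8D = 10001101 (10xxxxxx ✓), payload 001101.
Byte 4: 0x8A = 10001010 (10xxxxxx ✓), payload 001010.
Concatenate: 000010000001101001010 = 0x1034A (21 bits → U+1034A).

U+1034A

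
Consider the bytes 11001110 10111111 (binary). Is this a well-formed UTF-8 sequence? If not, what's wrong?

valid

Leading byte 0xCE = 11001110 → 2-byte form.
Continuation bytes 0xBF=10111111 all match 10xxxxxx.
Decoded value 0x3BF is ≥ 0x80 (shortest form) and not a surrogate.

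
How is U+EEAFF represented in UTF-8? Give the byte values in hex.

F3 AE AB BF

U+EEAFF = 0xEEAFF = 977663 decimal. In range U+10000–U+10FFFF → 4-byte form: 11110xxx 10xxxxxx 10xxxxxx 10xxxxxx.
Binary (21 bits): 011101110101011111111.
Split 3+6+6+6: 011 | 101110 | 101011 | 111111.
Byte 1: 11110011 = 0xF3.
Byte 2: 10101110 = 0xAE.
Byte 3: 10101011 = 0xAB.
Byte 4: 10111111 = 0xBF.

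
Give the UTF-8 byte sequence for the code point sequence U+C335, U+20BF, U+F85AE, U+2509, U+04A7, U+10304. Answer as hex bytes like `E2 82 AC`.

EC 8C B5 E2 82 BF F3 B8 96 AE E2 94 89 D2 A7 F0 90 8C 84

U+C335: 3-byte form → EC 8C B5.
U+20BF: 3-byte form → E2 82 BF.
U+F85AE: 4-byte form → F3 B8 96 AE.
U+2509: 3-byte form → E2 94 89.
U+04A7: 2-byte form → D2 A7.
U+10304: 4-byte form → F0 90 8C 84.
Concatenated (19 bytes): EC 8C B5 E2 82 BF F3 B8 96 AE E2 94 89 D2 A7 F0 90 8C 84.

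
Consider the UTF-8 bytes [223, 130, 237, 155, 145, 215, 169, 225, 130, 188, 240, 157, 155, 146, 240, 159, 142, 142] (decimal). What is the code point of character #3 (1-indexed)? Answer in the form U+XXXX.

Offset 0: leading byte 0xDF = 11011111 → 2-byte char #1 = DF 82.
Offset 2: leading byte 0xED = 11101101 → 3-byte char #2 = ED 9B 91.
Offset 5: leading byte 0xD7 = 11010111 → 2-byte char #3 = D7 A9.
Leading byte 0xD7 = 11010111 matches 110xxxxx → 2-byte sequence.
Byte 1: 0xD7 = 11010111, payload 10111 (5 bits).
Byte 2: 0xA9 = 10101001 (10xxxxxx ✓), payload 101001.
Concatenate: 10111101001 = 0x5E9 (11 bits → U+05E9).

U+05E9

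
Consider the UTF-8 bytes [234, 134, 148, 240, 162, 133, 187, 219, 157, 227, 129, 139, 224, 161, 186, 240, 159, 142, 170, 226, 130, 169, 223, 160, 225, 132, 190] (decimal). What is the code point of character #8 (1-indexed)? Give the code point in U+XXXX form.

Offset 0: leading byte 0xEA = 11101010 → 3-byte char #1 = EA 86 94.
Offset 3: leading byte 0xF0 = 11110000 → 4-byte char #2 = F0 A2 85 BB.
Offset 7: leading byte 0xDB = 11011011 → 2-byte char #3 = DB 9D.
Offset 9: leading byte 0xE3 = 11100011 → 3-byte char #4 = E3 81 8B.
Offset 12: leading byte 0xE0 = 11100000 → 3-byte char #5 = E0 A1 BA.
Offset 15: leading byte 0xF0 = 11110000 → 4-byte char #6 = F0 9F 8E AA.
Offset 19: leading byte 0xE2 = 11100010 → 3-byte char #7 = E2 82 A9.
Offset 22: leading byte 0xDF = 11011111 → 2-byte char #8 = DF A0.
Leading byte 0xDF = 11011111 matches 110xxxxx → 2-byte sequence.
Byte 1: 0xDF = 11011111, payload 11111 (5 bits).
Byte 2: 0xA0 = 10100000 (10xxxxxx ✓), payload 100000.
Concatenate: 11111100000 = 0x7E0 (11 bits → U+07E0).

U+07E0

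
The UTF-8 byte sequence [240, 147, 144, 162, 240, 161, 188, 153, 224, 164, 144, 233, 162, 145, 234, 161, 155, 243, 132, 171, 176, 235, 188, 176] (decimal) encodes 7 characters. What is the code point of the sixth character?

Offset 0: leading byte 0xF0 = 11110000 → 4-byte char #1 = F0 93 90 A2.
Offset 4: leading byte 0xF0 = 11110000 → 4-byte char #2 = F0 A1 BC 99.
Offset 8: leading byte 0xE0 = 11100000 → 3-byte char #3 = E0 A4 90.
Offset 11: leading byte 0xE9 = 11101001 → 3-byte char #4 = E9 A2 91.
Offset 14: leading byte 0xEA = 11101010 → 3-byte char #5 = EA A1 9B.
Offset 17: leading byte 0xF3 = 11110011 → 4-byte char #6 = F3 84 AB B0.
Leading byte 0xF3 = 11110011 matches 11110xxx → 4-byte sequence.
Byte 1: 0xF3 = 11110011, payload 011 (3 bits).
Byte 2: 0x84 = 10000100 (10xxxxxx ✓), payload 000100.
Byte 3: 0xAB = 10101011 (10xxxxxx ✓), payload 101011.
Byte 4: 0xB0 = 10110000 (10xxxxxx ✓), payload 110000.
Concatenate: 011000100101011110000 = 0xC4AF0 (21 bits → U+C4AF0).

U+C4AF0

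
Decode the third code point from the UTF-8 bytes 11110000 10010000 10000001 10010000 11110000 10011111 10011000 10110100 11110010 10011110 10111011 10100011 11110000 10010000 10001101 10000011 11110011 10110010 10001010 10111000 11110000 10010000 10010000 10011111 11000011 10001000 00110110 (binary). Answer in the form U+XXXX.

U+9EEE3

Offset 0: leading byte 0xF0 = 11110000 → 4-byte char #1 = F0 90 81 90.
Offset 4: leading byte 0xF0 = 11110000 → 4-byte char #2 = F0 9F 98 B4.
Offset 8: leading byte 0xF2 = 11110010 → 4-byte char #3 = F2 9E BB A3.
Leading byte 0xF2 = 11110010 matches 11110xxx → 4-byte sequence.
Byte 1: 0xF2 = 11110010, payload 010 (3 bits).
Byte 2: 0x9E = 10011110 (10xxxxxx ✓), payload 011110.
Byte 3: 0xBB = 10111011 (10xxxxxx ✓), payload 111011.
Byte 4: 0xA3 = 10100011 (10xxxxxx ✓), payload 100011.
Concatenate: 010011110111011100011 = 0x9EEE3 (21 bits → U+9EEE3).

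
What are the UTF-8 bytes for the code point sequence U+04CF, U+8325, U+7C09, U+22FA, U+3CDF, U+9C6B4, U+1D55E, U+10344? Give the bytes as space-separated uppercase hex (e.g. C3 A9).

D3 8F E8 8C A5 E7 B0 89 E2 8B BA E3 B3 9F F2 9C 9A B4 F0 9D 95 9E F0 90 8D 84

U+04CF: 2-byte form → D3 8F.
U+8325: 3-byte form → E8 8C A5.
U+7C09: 3-byte form → E7 B0 89.
U+22FA: 3-byte form → E2 8B BA.
U+3CDF: 3-byte form → E3 B3 9F.
U+9C6B4: 4-byte form → F2 9C 9A B4.
U+1D55E: 4-byte form → F0 9D 95 9E.
U+10344: 4-byte form → F0 90 8D 84.
Concatenated (26 bytes): D3 8F E8 8C A5 E7 B0 89 E2 8B BA E3 B3 9F F2 9C 9A B4 F0 9D 95 9E F0 90 8D 84.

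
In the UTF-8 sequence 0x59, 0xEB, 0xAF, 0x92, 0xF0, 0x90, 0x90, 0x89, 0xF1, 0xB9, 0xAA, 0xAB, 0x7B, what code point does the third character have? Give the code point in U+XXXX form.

U+10409

Offset 0: leading byte 0x59 = 01011001 → 1-byte char #1 = 59.
Offset 1: leading byte 0xEB = 11101011 → 3-byte char #2 = EB AF 92.
Offset 4: leading byte 0xF0 = 11110000 → 4-byte char #3 = F0 90 90 89.
Leading byte 0xF0 = 11110000 matches 11110xxx → 4-byte sequence.
Byte 1: 0xF0 = 11110000, payload 000 (3 bits).
Byte 2: 0x90 = 10010000 (10xxxxxx ✓), payload 010000.
Byte 3: 0x90 = 10010000 (10xxxxxx ✓), payload 010000.
Byte 4: 0x89 = 10001001 (10xxxxxx ✓), payload 001001.
Concatenate: 000010000010000001001 = 0x10409 (21 bits → U+10409).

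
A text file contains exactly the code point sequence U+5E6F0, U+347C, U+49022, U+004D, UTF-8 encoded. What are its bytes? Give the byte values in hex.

U+5E6F0: 4-byte form → F1 9E 9B B0.
U+347C: 3-byte form → E3 91 BC.
U+49022: 4-byte form → F1 89 80 A2.
U+004D: 1-byte form → 4D.
Concatenated (12 bytes): F1 9E 9B B0 E3 91 BC F1 89 80 A2 4D.

F1 9E 9B B0 E3 91 BC F1 89 80 A2 4D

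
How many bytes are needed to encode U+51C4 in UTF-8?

3

U+51C4 = 0x51C4. UTF-8 uses 1 byte below 0x80, 2 below 0x800, 3 below 0x10000, 4 up to 0x10FFFF. 0x51C4 is in U+0800–U+FFFF → 3 bytes.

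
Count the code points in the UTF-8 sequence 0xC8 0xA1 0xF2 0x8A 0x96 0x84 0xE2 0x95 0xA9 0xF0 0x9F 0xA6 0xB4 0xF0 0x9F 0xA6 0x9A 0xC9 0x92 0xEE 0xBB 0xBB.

Byte at offset 0: 0xC8 = 11001000 → 2-byte char (#1). Advance 2.
Byte at offset 2: 0xF2 = 11110010 → 4-byte char (#2). Advance 4.
Byte at offset 6: 0xE2 = 11100010 → 3-byte char (#3). Advance 3.
Byte at offset 9: 0xF0 = 11110000 → 4-byte char (#4). Advance 4.
Byte at offset 13: 0xF0 = 11110000 → 4-byte char (#5). Advance 4.
Byte at offset 17: 0xC9 = 11001001 → 2-byte char (#6). Advance 2.
Byte at offset 19: 0xEE = 11101110 → 3-byte char (#7). Advance 3.
Reached end at offset 22 after 7 code points.

7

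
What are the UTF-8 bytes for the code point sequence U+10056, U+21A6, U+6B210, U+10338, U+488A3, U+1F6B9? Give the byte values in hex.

F0 90 81 96 E2 86 A6 F1 AB 88 90 F0 90 8C B8 F1 88 A2 A3 F0 9F 9A B9

U+10056: 4-byte form → F0 90 81 96.
U+21A6: 3-byte form → E2 86 A6.
U+6B210: 4-byte form → F1 AB 88 90.
U+10338: 4-byte form → F0 90 8C B8.
U+488A3: 4-byte form → F1 88 A2 A3.
U+1F6B9: 4-byte form → F0 9F 9A B9.
Concatenated (23 bytes): F0 90 81 96 E2 86 A6 F1 AB 88 90 F0 90 8C B8 F1 88 A2 A3 F0 9F 9A B9.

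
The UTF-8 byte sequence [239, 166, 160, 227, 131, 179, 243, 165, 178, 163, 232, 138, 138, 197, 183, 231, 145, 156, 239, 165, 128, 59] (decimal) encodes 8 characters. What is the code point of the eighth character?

Offset 0: leading byte 0xEF = 11101111 → 3-byte char #1 = EF A6 A0.
Offset 3: leading byte 0xE3 = 11100011 → 3-byte char #2 = E3 83 B3.
Offset 6: leading byte 0xF3 = 11110011 → 4-byte char #3 = F3 A5 B2 A3.
Offset 10: leading byte 0xE8 = 11101000 → 3-byte char #4 = E8 8A 8A.
Offset 13: leading byte 0xC5 = 11000101 → 2-byte char #5 = C5 B7.
Offset 15: leading byte 0xE7 = 11100111 → 3-byte char #6 = E7 91 9C.
Offset 18: leading byte 0xEF = 11101111 → 3-byte char #7 = EF A5 80.
Offset 21: leading byte 0x3B = 00111011 → 1-byte char #8 = 3B.
Leading byte 0x3B = 00111011 matches 0xxxxxxx → 1-byte sequence.
Byte 1: 0x3B = 00111011, payload 0111011 (7 bits).
Concatenate: 0111011 = 0x3B (7 bits → U+003B).

U+003B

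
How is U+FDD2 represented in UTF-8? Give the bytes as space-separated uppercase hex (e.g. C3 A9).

U+FDD2 = 0xFDD2 = 64978 decimal. In range U+0800–U+FFFF → 3-byte form: 1110xxxx 10xxxxxx 10xxxxxx.
Binary (16 bits): 1111110111010010.
Split 4+6+6: 1111 | 110111 | 010010.
Byte 1: 11101111 = 0xEF.
Byte 2: 10110111 = 0xB7.
Byte 3: 10010010 = 0x92.

EF B7 92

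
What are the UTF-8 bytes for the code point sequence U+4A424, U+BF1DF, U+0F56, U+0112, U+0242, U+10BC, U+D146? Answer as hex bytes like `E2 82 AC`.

F1 8A 90 A4 F2 BF 87 9F E0 BD 96 C4 92 C9 82 E1 82 BC ED 85 86

U+4A424: 4-byte form → F1 8A 90 A4.
U+BF1DF: 4-byte form → F2 BF 87 9F.
U+0F56: 3-byte form → E0 BD 96.
U+0112: 2-byte form → C4 92.
U+0242: 2-byte form → C9 82.
U+10BC: 3-byte form → E1 82 BC.
U+D146: 3-byte form → ED 85 86.
Concatenated (21 bytes): F1 8A 90 A4 F2 BF 87 9F E0 BD 96 C4 92 C9 82 E1 82 BC ED 85 86.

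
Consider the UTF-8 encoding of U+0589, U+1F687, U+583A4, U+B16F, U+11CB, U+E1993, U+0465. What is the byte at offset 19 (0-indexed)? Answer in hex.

U+0589 → 2-byte form D6 89 at offsets 0–1.
U+1F687 → 4-byte form F0 9F 9A 87 at offsets 2–5.
U+583A4 → 4-byte form F1 98 8E A4 at offsets 6–9.
U+B16F → 3-byte form EB 85 AF at offsets 10–12.
U+11CB → 3-byte form E1 87 8B at offsets 13–15.
U+E1993 → 4-byte form F3 A1 A6 93 at offsets 16–19.
Offset 19 falls in char 6's range; it's byte 4 of F3 A1 A6 93 = 0x93.

0x93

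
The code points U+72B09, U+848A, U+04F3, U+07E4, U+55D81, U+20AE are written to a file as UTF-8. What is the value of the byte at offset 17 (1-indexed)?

0x82

1-indexed offset 17 is 0-indexed offset 16.
U+72B09 → 4-byte form F1 B2 AC 89 at offsets 0–3.
U+848A → 3-byte form E8 92 8A at offsets 4–6.
U+04F3 → 2-byte form D3 B3 at offsets 7–8.
U+07E4 → 2-byte form DF A4 at offsets 9–10.
U+55D81 → 4-byte form F1 95 B6 81 at offsets 11–14.
U+20AE → 3-byte form E2 82 AE at offsets 15–17.
Offset 16 falls in char 6's range; it's byte 2 of E2 82 AE = 0x82.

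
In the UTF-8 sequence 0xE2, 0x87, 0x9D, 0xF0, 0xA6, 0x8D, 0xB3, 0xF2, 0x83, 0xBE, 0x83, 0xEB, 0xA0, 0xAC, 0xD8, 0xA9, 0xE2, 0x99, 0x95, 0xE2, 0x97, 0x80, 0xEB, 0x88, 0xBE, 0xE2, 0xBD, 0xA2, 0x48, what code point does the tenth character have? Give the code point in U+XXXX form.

U+0048

Offset 0: leading byte 0xE2 = 11100010 → 3-byte char #1 = E2 87 9D.
Offset 3: leading byte 0xF0 = 11110000 → 4-byte char #2 = F0 A6 8D B3.
Offset 7: leading byte 0xF2 = 11110010 → 4-byte char #3 = F2 83 BE 83.
Offset 11: leading byte 0xEB = 11101011 → 3-byte char #4 = EB A0 AC.
Offset 14: leading byte 0xD8 = 11011000 → 2-byte char #5 = D8 A9.
Offset 16: leading byte 0xE2 = 11100010 → 3-byte char #6 = E2 99 95.
Offset 19: leading byte 0xE2 = 11100010 → 3-byte char #7 = E2 97 80.
Offset 22: leading byte 0xEB = 11101011 → 3-byte char #8 = EB 88 BE.
Offset 25: leading byte 0xE2 = 11100010 → 3-byte char #9 = E2 BD A2.
Offset 28: leading byte 0x48 = 01001000 → 1-byte char #10 = 48.
Leading byte 0x48 = 01001000 matches 0xxxxxxx → 1-byte sequence.
Byte 1: 0x48 = 01001000, payload 1001000 (7 bits).
Concatenate: 1001000 = 0x48 (7 bits → U+0048).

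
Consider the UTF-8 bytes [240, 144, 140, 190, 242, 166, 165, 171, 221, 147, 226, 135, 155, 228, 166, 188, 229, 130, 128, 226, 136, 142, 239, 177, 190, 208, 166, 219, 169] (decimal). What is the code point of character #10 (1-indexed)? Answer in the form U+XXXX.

Offset 0: leading byte 0xF0 = 11110000 → 4-byte char #1 = F0 90 8C BE.
Offset 4: leading byte 0xF2 = 11110010 → 4-byte char #2 = F2 A6 A5 AB.
Offset 8: leading byte 0xDD = 11011101 → 2-byte char #3 = DD 93.
Offset 10: leading byte 0xE2 = 11100010 → 3-byte char #4 = E2 87 9B.
Offset 13: leading byte 0xE4 = 11100100 → 3-byte char #5 = E4 A6 BC.
Offset 16: leading byte 0xE5 = 11100101 → 3-byte char #6 = E5 82 80.
Offset 19: leading byte 0xE2 = 11100010 → 3-byte char #7 = E2 88 8E.
Offset 22: leading byte 0xEF = 11101111 → 3-byte char #8 = EF B1 BE.
Offset 25: leading byte 0xD0 = 11010000 → 2-byte char #9 = D0 A6.
Offset 27: leading byte 0xDB = 11011011 → 2-byte char #10 = DB A9.
Leading byte 0xDB = 11011011 matches 110xxxxx → 2-byte sequence.
Byte 1: 0xDB = 11011011, payload 11011 (5 bits).
Byte 2: 0xA9 = 10101001 (10xxxxxx ✓), payload 101001.
Concatenate: 11011101001 = 0x6E9 (11 bits → U+06E9).

U+06E9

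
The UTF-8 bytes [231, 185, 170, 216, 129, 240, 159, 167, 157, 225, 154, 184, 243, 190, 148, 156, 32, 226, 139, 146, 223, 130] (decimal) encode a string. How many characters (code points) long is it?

Byte at offset 0: 0xE7 = 11100111 → 3-byte char (#1). Advance 3.
Byte at offset 3: 0xD8 = 11011000 → 2-byte char (#2). Advance 2.
Byte at offset 5: 0xF0 = 11110000 → 4-byte char (#3). Advance 4.
Byte at offset 9: 0xE1 = 11100001 → 3-byte char (#4). Advance 3.
Byte at offset 12: 0xF3 = 11110011 → 4-byte char (#5). Advance 4.
Byte at offset 16: 0x20 = 00100000 → 1-byte char (#6). Advance 1.
Byte at offset 17: 0xE2 = 11100010 → 3-byte char (#7). Advance 3.
Byte at offset 20: 0xDF = 11011111 → 2-byte char (#8). Advance 2.
Reached end at offset 22 after 8 code points.

8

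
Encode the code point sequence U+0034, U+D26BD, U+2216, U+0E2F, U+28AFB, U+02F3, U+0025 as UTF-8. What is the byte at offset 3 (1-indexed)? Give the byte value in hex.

0x92

1-indexed offset 3 is 0-indexed offset 2.
U+0034 → 1-byte form 34 at offsets 0–0.
U+D26BD → 4-byte form F3 92 9A BD at offsets 1–4.
Offset 2 falls in char 2's range; it's byte 2 of F3 92 9A BD = 0x92.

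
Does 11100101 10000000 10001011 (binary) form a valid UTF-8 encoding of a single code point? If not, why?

Leading byte 0xE5 = 11100101 → 3-byte form.
Continuation bytes 0x80=10000000, 0x8B=10001011 all match 10xxxxxx.
Decoded value 0x500B is ≥ 0x800 (shortest form) and not a surrogate.

valid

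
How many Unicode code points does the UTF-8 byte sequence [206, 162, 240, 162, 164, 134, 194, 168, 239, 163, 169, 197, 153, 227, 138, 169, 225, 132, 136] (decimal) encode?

7

Byte at offset 0: 0xCE = 11001110 → 2-byte char (#1). Advance 2.
Byte at offset 2: 0xF0 = 11110000 → 4-byte char (#2). Advance 4.
Byte at offset 6: 0xC2 = 11000010 → 2-byte char (#3). Advance 2.
Byte at offset 8: 0xEF = 11101111 → 3-byte char (#4). Advance 3.
Byte at offset 11: 0xC5 = 11000101 → 2-byte char (#5). Advance 2.
Byte at offset 13: 0xE3 = 11100011 → 3-byte char (#6). Advance 3.
Byte at offset 16: 0xE1 = 11100001 → 3-byte char (#7). Advance 3.
Reached end at offset 19 after 7 code points.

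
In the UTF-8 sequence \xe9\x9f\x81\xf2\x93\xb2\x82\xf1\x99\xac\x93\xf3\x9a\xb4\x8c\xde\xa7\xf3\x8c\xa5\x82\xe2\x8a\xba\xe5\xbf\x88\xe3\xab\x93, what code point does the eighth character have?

U+5FC8

Offset 0: leading byte 0xE9 = 11101001 → 3-byte char #1 = E9 9F 81.
Offset 3: leading byte 0xF2 = 11110010 → 4-byte char #2 = F2 93 B2 82.
Offset 7: leading byte 0xF1 = 11110001 → 4-byte char #3 = F1 99 AC 93.
Offset 11: leading byte 0xF3 = 11110011 → 4-byte char #4 = F3 9A B4 8C.
Offset 15: leading byte 0xDE = 11011110 → 2-byte char #5 = DE A7.
Offset 17: leading byte 0xF3 = 11110011 → 4-byte char #6 = F3 8C A5 82.
Offset 21: leading byte 0xE2 = 11100010 → 3-byte char #7 = E2 8A BA.
Offset 24: leading byte 0xE5 = 11100101 → 3-byte char #8 = E5 BF 88.
Leading byte 0xE5 = 11100101 matches 1110xxxx → 3-byte sequence.
Byte 1: 0xE5 = 11100101, payload 0101 (4 bits).
Byte 2: 0xBF = 10111111 (10xxxxxx ✓), payload 111111.
Byte 3: 0x88 = 10001000 (10xxxxxx ✓), payload 001000.
Concatenate: 0101111111001000 = 0x5FC8 (16 bits → U+5FC8).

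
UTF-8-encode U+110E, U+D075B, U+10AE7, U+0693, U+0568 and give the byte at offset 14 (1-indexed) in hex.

1-indexed offset 14 is 0-indexed offset 13.
U+110E → 3-byte form E1 84 8E at offsets 0–2.
U+D075B → 4-byte form F3 90 9D 9B at offsets 3–6.
U+10AE7 → 4-byte form F0 90 AB A7 at offsets 7–10.
U+0693 → 2-byte form DA 93 at offsets 11–12.
U+0568 → 2-byte form D5 A8 at offsets 13–14.
Offset 13 falls in char 5's range; it's byte 1 of D5 A8 = 0xD5.

0xD5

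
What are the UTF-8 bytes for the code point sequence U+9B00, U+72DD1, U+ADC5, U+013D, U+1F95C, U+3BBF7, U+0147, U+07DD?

U+9B00: 3-byte form → E9 AC 80.
U+72DD1: 4-byte form → F1 B2 B7 91.
U+ADC5: 3-byte form → EA B7 85.
U+013D: 2-byte form → C4 BD.
U+1F95C: 4-byte form → F0 9F A5 9C.
U+3BBF7: 4-byte form → F0 BB AF B7.
U+0147: 2-byte form → C5 87.
U+07DD: 2-byte form → DF 9D.
Concatenated (24 bytes): E9 AC 80 F1 B2 B7 91 EA B7 85 C4 BD F0 9F A5 9C F0 BB AF B7 C5 87 DF 9D.

E9 AC 80 F1 B2 B7 91 EA B7 85 C4 BD F0 9F A5 9C F0 BB AF B7 C5 87 DF 9D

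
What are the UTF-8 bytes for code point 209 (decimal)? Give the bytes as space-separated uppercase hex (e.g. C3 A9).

U+00D1 = 0xD1 = 209 decimal. In range U+0080–U+07FF → 2-byte form: 110xxxxx 10xxxxxx.
Binary (11 bits): 00011010001.
Split 5+6: 00011 | 010001.
Byte 1: 11000011 = 0xC3.
Byte 2: 10010001 = 0x91.

C3 91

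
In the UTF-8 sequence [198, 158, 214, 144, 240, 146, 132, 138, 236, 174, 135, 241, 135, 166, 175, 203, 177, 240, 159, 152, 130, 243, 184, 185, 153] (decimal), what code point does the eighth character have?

U+F8E59

Offset 0: leading byte 0xC6 = 11000110 → 2-byte char #1 = C6 9E.
Offset 2: leading byte 0xD6 = 11010110 → 2-byte char #2 = D6 90.
Offset 4: leading byte 0xF0 = 11110000 → 4-byte char #3 = F0 92 84 8A.
Offset 8: leading byte 0xEC = 11101100 → 3-byte char #4 = EC AE 87.
Offset 11: leading byte 0xF1 = 11110001 → 4-byte char #5 = F1 87 A6 AF.
Offset 15: leading byte 0xCB = 11001011 → 2-byte char #6 = CB B1.
Offset 17: leading byte 0xF0 = 11110000 → 4-byte char #7 = F0 9F 98 82.
Offset 21: leading byte 0xF3 = 11110011 → 4-byte char #8 = F3 B8 B9 99.
Leading byte 0xF3 = 11110011 matches 11110xxx → 4-byte sequence.
Byte 1: 0xF3 = 11110011, payload 011 (3 bits).
Byte 2: 0xB8 = 10111000 (10xxxxxx ✓), payload 111000.
Byte 3: 0xB9 = 10111001 (10xxxxxx ✓), payload 111001.
Byte 4: 0x99 = 10011001 (10xxxxxx ✓), payload 011001.
Concatenate: 011111000111001011001 = 0xF8E59 (21 bits → U+F8E59).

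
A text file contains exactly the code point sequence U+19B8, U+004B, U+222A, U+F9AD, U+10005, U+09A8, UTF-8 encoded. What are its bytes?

U+19B8: 3-byte form → E1 A6 B8.
U+004B: 1-byte form → 4B.
U+222A: 3-byte form → E2 88 AA.
U+F9AD: 3-byte form → EF A6 AD.
U+10005: 4-byte form → F0 90 80 85.
U+09A8: 3-byte form → E0 A6 A8.
Concatenated (17 bytes): E1 A6 B8 4B E2 88 AA EF A6 AD F0 90 80 85 E0 A6 A8.

E1 A6 B8 4B E2 88 AA EF A6 AD F0 90 80 85 E0 A6 A8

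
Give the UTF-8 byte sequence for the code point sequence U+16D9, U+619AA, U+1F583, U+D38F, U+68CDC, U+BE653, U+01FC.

E1 9B 99 F1 A1 A6 AA F0 9F 96 83 ED 8E 8F F1 A8 B3 9C F2 BE 99 93 C7 BC

U+16D9: 3-byte form → E1 9B 99.
U+619AA: 4-byte form → F1 A1 A6 AA.
U+1F583: 4-byte form → F0 9F 96 83.
U+D38F: 3-byte form → ED 8E 8F.
U+68CDC: 4-byte form → F1 A8 B3 9C.
U+BE653: 4-byte form → F2 BE 99 93.
U+01FC: 2-byte form → C7 BC.
Concatenated (24 bytes): E1 9B 99 F1 A1 A6 AA F0 9F 96 83 ED 8E 8F F1 A8 B3 9C F2 BE 99 93 C7 BC.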